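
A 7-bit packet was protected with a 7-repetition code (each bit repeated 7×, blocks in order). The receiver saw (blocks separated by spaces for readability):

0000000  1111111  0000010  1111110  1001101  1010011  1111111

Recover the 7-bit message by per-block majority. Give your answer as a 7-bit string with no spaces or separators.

Block 1 (0000000): 0 ones → 0
Block 2 (1111111): 7 ones → 1
Block 3 (0000010): 1 one → 0
Block 4 (1111110): 6 ones → 1
Block 5 (1001101): 4 ones → 1
Block 6 (1010011): 4 ones → 1
Block 7 (1111111): 7 ones → 1

0101111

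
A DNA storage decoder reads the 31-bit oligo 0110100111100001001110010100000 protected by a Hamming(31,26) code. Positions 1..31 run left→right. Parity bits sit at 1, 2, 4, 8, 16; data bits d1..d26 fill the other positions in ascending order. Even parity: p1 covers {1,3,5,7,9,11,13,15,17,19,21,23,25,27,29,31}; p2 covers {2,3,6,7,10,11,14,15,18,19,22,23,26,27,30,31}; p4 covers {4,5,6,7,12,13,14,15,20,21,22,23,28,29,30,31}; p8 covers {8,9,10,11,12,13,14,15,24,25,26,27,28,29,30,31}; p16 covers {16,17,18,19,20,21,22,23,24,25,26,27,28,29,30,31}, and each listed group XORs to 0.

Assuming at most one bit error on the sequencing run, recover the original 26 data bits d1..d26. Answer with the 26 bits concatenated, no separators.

11001110000001110010100000

s1 (pos 1,3,5,7,9,11,13,15,17,19,21,23,25,27,29,31): 0⊕1⊕1⊕0⊕1⊕1⊕0⊕0⊕0⊕1⊕1⊕0⊕0⊕0⊕0⊕0 = 0
s2 (pos 2,3,6,7,10,11,14,15,18,19,22,23,26,27,30,31): 1⊕1⊕0⊕0⊕1⊕1⊕0⊕0⊕0⊕1⊕0⊕0⊕1⊕0⊕0⊕0 = 0
s4 (pos 4,5,6,7,12,13,14,15,20,21,22,23,28,29,30,31): 0⊕1⊕0⊕0⊕0⊕0⊕0⊕0⊕1⊕1⊕0⊕0⊕0⊕0⊕0⊕0 = 1
s8 (pos 8,9,10,11,12,13,14,15,24,25,26,27,28,29,30,31): 1⊕1⊕1⊕1⊕0⊕0⊕0⊕0⊕1⊕0⊕1⊕0⊕0⊕0⊕0⊕0 = 0
s16 (pos 16,17,18,19,20,21,22,23,24,25,26,27,28,29,30,31): 1⊕0⊕0⊕1⊕1⊕1⊕0⊕0⊕1⊕0⊕1⊕0⊕0⊕0⊕0⊕0 = 0
Syndrome s16…s1 = 00100 → error at position 4.
Flip position 4: 0110100111100001001110010100000 → 0111100111100001001110010100000
Read data bits from positions 3,5,6,7,9,10,11,12,13,14,15,17,18,19,20,21,22,23,24,25,26,27,28,29,30,31: 11001110000001110010100000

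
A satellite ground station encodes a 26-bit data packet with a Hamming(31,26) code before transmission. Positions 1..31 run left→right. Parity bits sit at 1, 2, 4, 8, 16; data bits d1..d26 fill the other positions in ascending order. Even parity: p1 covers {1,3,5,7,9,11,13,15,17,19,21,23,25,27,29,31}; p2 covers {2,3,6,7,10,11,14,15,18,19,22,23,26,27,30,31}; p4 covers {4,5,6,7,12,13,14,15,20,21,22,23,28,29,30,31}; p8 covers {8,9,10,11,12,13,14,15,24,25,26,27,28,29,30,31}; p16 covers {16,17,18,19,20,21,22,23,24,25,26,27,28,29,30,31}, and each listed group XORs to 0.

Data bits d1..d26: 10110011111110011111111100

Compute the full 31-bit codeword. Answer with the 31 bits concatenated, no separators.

1111011100111111110011111111100

Place data at non-parity positions: p1 p2 1 p4 0 1 1 p8 0 0 1 1 1 1 1 p16 1 1 0 0 1 1 1 1 1 1 1 1 1 0 0
p1 (pos 1,3,5,7,9,11,13,15,17,19,21,23,25,27,29,31): XOR of data positions = 1⊕0⊕1⊕0⊕1⊕1⊕1⊕1⊕0⊕1⊕1⊕1⊕1⊕1⊕0 = 1
p2 (pos 2,3,6,7,10,11,14,15,18,19,22,23,26,27,30,31): XOR of data positions = 1⊕1⊕1⊕0⊕1⊕1⊕1⊕1⊕0⊕1⊕1⊕1⊕1⊕0⊕0 = 1
p4 (pos 4,5,6,7,12,13,14,15,20,21,22,23,28,29,30,31): XOR of data positions = 0⊕1⊕1⊕1⊕1⊕1⊕1⊕0⊕1⊕1⊕1⊕1⊕1⊕0⊕0 = 1
p8 (pos 8,9,10,11,12,13,14,15,24,25,26,27,28,29,30,31): XOR of data positions = 0⊕0⊕1⊕1⊕1⊕1⊕1⊕1⊕1⊕1⊕1⊕1⊕1⊕0⊕0 = 1
p16 (pos 16,17,18,19,20,21,22,23,24,25,26,27,28,29,30,31): XOR of data positions = 1⊕1⊕0⊕0⊕1⊕1⊕1⊕1⊕1⊕1⊕1⊕1⊕1⊕0⊕0 = 1
Codeword: 1111011100111111110011111111100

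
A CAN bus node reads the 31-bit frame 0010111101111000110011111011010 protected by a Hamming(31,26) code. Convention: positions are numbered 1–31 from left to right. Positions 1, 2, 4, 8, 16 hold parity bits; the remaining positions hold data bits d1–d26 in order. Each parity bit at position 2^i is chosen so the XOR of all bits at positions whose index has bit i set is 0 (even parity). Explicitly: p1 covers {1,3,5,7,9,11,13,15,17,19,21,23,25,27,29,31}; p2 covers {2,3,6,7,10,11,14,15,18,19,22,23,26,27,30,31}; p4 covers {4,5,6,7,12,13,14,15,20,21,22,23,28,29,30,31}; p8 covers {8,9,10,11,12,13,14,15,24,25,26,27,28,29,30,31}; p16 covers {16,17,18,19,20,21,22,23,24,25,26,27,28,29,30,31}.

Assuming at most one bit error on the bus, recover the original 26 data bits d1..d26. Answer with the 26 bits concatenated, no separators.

s1 (pos 1,3,5,7,9,11,13,15,17,19,21,23,25,27,29,31): 0⊕1⊕1⊕1⊕0⊕1⊕1⊕0⊕1⊕0⊕1⊕1⊕1⊕1⊕0⊕0 = 0
s2 (pos 2,3,6,7,10,11,14,15,18,19,22,23,26,27,30,31): 0⊕1⊕1⊕1⊕1⊕1⊕0⊕0⊕1⊕0⊕1⊕1⊕0⊕1⊕1⊕0 = 0
s4 (pos 4,5,6,7,12,13,14,15,20,21,22,23,28,29,30,31): 0⊕1⊕1⊕1⊕1⊕1⊕0⊕0⊕0⊕1⊕1⊕1⊕1⊕0⊕1⊕0 = 0
s8 (pos 8,9,10,11,12,13,14,15,24,25,26,27,28,29,30,31): 1⊕0⊕1⊕1⊕1⊕1⊕0⊕0⊕1⊕1⊕0⊕1⊕1⊕0⊕1⊕0 = 0
s16 (pos 16,17,18,19,20,21,22,23,24,25,26,27,28,29,30,31): 0⊕1⊕1⊕0⊕0⊕1⊕1⊕1⊕1⊕1⊕0⊕1⊕1⊕0⊕1⊕0 = 0
Syndrome s16…s1 = 00000 → no error.
Read data bits from positions 3,5,6,7,9,10,11,12,13,14,15,17,18,19,20,21,22,23,24,25,26,27,28,29,30,31: 11110111100110011111011010

11110111100110011111011010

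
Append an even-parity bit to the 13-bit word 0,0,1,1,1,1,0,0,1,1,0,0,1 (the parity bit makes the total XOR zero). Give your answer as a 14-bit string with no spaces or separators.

XOR of the 13 data bits: 0⊕0⊕1⊕1⊕1⊕1⊕0⊕0⊕1⊕1⊕0⊕0⊕1 = 1
Parity bit = 1 (so all 14 bits XOR to 0).

00111100110011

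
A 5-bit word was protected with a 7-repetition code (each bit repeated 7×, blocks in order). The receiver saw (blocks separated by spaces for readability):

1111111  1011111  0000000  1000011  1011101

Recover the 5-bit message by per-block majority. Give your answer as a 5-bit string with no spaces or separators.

11001

Block 1 (1111111): 7 ones → 1
Block 2 (1011111): 6 ones → 1
Block 3 (0000000): 0 ones → 0
Block 4 (1000011): 3 ones → 0
Block 5 (1011101): 5 ones → 1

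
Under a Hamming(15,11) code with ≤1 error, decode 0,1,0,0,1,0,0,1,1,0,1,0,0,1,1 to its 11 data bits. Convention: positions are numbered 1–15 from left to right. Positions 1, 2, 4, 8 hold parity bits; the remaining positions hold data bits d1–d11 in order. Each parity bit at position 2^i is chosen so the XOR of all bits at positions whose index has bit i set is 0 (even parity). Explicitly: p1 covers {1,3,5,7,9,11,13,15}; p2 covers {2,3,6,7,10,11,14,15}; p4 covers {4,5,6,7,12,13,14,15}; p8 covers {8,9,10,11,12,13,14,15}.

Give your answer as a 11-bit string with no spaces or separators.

s1 (pos 1,3,5,7,9,11,13,15): 0⊕0⊕1⊕0⊕1⊕1⊕0⊕1 = 0
s2 (pos 2,3,6,7,10,11,14,15): 1⊕0⊕0⊕0⊕0⊕1⊕1⊕1 = 0
s4 (pos 4,5,6,7,12,13,14,15): 0⊕1⊕0⊕0⊕0⊕0⊕1⊕1 = 1
s8 (pos 8,9,10,11,12,13,14,15): 1⊕1⊕0⊕1⊕0⊕0⊕1⊕1 = 1
Syndrome s8…s1 = 1100 → error at position 12.
Flip position 12: 010010011010011 → 010010011011011
Read data bits from positions 3,5,6,7,9,10,11,12,13,14,15: 01001011011

01001011011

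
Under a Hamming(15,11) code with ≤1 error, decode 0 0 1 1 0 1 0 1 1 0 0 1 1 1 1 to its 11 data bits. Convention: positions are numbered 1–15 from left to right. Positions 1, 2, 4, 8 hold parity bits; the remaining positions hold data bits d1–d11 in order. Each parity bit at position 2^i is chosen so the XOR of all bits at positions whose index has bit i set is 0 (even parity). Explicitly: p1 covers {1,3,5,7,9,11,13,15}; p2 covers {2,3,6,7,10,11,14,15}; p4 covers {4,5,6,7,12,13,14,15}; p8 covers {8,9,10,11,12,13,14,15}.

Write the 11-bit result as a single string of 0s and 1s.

s1 (pos 1,3,5,7,9,11,13,15): 0⊕1⊕0⊕0⊕1⊕0⊕1⊕1 = 0
s2 (pos 2,3,6,7,10,11,14,15): 0⊕1⊕1⊕0⊕0⊕0⊕1⊕1 = 0
s4 (pos 4,5,6,7,12,13,14,15): 1⊕0⊕1⊕0⊕1⊕1⊕1⊕1 = 0
s8 (pos 8,9,10,11,12,13,14,15): 1⊕1⊕0⊕0⊕1⊕1⊕1⊕1 = 0
Syndrome s8…s1 = 0000 → no error.
Read data bits from positions 3,5,6,7,9,10,11,12,13,14,15: 10101001111

10101001111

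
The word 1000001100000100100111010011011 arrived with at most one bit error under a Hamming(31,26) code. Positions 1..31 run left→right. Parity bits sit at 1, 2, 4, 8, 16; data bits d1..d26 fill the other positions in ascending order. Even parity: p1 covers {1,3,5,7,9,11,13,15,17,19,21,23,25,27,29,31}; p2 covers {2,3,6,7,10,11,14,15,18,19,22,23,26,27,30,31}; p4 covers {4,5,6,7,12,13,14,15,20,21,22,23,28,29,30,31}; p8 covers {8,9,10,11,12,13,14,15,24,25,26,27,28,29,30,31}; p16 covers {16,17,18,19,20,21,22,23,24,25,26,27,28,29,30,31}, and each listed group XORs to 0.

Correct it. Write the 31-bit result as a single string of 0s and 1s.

1000001100000100100111000011011

s1 (pos 1,3,5,7,9,11,13,15,17,19,21,23,25,27,29,31): 1⊕0⊕0⊕1⊕0⊕0⊕0⊕0⊕1⊕0⊕1⊕0⊕0⊕1⊕0⊕1 = 0
s2 (pos 2,3,6,7,10,11,14,15,18,19,22,23,26,27,30,31): 0⊕0⊕0⊕1⊕0⊕0⊕1⊕0⊕0⊕0⊕1⊕0⊕0⊕1⊕1⊕1 = 0
s4 (pos 4,5,6,7,12,13,14,15,20,21,22,23,28,29,30,31): 0⊕0⊕0⊕1⊕0⊕0⊕1⊕0⊕1⊕1⊕1⊕0⊕1⊕0⊕1⊕1 = 0
s8 (pos 8,9,10,11,12,13,14,15,24,25,26,27,28,29,30,31): 1⊕0⊕0⊕0⊕0⊕0⊕1⊕0⊕1⊕0⊕0⊕1⊕1⊕0⊕1⊕1 = 1
s16 (pos 16,17,18,19,20,21,22,23,24,25,26,27,28,29,30,31): 0⊕1⊕0⊕0⊕1⊕1⊕1⊕0⊕1⊕0⊕0⊕1⊕1⊕0⊕1⊕1 = 1
Syndrome s16…s1 = 11000 → error at position 24.
Flip position 24: 1000001100000100100111010011011 → 1000001100000100100111000011011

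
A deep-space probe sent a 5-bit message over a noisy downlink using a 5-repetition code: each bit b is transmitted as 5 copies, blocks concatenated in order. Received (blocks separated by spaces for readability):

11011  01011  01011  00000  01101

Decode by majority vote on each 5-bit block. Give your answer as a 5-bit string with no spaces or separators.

Block 1 (11011): 4 ones → 1
Block 2 (01011): 3 ones → 1
Block 3 (01011): 3 ones → 1
Block 4 (00000): 0 ones → 0
Block 5 (01101): 3 ones → 1

11101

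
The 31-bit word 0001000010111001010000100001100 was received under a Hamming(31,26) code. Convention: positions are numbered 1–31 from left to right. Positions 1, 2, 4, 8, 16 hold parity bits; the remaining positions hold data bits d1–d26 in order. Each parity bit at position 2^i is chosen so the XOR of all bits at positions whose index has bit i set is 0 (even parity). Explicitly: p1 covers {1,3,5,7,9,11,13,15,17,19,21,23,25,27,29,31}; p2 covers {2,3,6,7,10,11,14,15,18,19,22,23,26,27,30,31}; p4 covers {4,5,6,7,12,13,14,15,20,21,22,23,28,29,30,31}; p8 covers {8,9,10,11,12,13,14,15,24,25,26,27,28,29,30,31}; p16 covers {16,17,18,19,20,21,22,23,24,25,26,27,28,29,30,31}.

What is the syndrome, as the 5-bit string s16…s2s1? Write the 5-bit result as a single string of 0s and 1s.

s1 (pos 1,3,5,7,9,11,13,15,17,19,21,23,25,27,29,31): 0⊕0⊕0⊕0⊕1⊕1⊕1⊕0⊕0⊕0⊕0⊕1⊕0⊕0⊕1⊕0 = 1
s2 (pos 2,3,6,7,10,11,14,15,18,19,22,23,26,27,30,31): 0⊕0⊕0⊕0⊕0⊕1⊕0⊕0⊕1⊕0⊕0⊕1⊕0⊕0⊕0⊕0 = 1
s4 (pos 4,5,6,7,12,13,14,15,20,21,22,23,28,29,30,31): 1⊕0⊕0⊕0⊕1⊕1⊕0⊕0⊕0⊕0⊕0⊕1⊕1⊕1⊕0⊕0 = 0
s8 (pos 8,9,10,11,12,13,14,15,24,25,26,27,28,29,30,31): 0⊕1⊕0⊕1⊕1⊕1⊕0⊕0⊕0⊕0⊕0⊕0⊕1⊕1⊕0⊕0 = 0
s16 (pos 16,17,18,19,20,21,22,23,24,25,26,27,28,29,30,31): 1⊕0⊕1⊕0⊕0⊕0⊕0⊕1⊕0⊕0⊕0⊕0⊕1⊕1⊕0⊕0 = 1
Syndrome s16…s1 = 10011 → error at position 19.

10011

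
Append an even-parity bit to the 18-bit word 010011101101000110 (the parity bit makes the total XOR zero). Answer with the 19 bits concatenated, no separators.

0100111011010001101

XOR of the 18 data bits: 0⊕1⊕0⊕0⊕1⊕1⊕1⊕0⊕1⊕1⊕0⊕1⊕0⊕0⊕0⊕1⊕1⊕0 = 1
Parity bit = 1 (so all 19 bits XOR to 0).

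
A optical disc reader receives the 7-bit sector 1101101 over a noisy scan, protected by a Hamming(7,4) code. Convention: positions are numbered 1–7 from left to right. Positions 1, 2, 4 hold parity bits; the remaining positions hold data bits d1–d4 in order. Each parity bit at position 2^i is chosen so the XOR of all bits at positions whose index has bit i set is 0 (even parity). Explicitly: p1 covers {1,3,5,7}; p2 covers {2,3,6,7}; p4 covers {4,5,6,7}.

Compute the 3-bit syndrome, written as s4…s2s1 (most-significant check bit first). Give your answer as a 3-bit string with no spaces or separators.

101

s1 (pos 1,3,5,7): 1⊕0⊕1⊕1 = 1
s2 (pos 2,3,6,7): 1⊕0⊕0⊕1 = 0
s4 (pos 4,5,6,7): 1⊕1⊕0⊕1 = 1
Syndrome s4…s1 = 101 → error at position 5.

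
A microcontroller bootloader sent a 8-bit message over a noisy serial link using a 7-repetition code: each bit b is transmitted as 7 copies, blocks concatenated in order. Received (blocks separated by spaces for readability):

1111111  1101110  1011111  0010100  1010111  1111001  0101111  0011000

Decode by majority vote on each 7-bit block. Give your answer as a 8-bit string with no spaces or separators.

Block 1 (1111111): 7 ones → 1
Block 2 (1101110): 5 ones → 1
Block 3 (1011111): 6 ones → 1
Block 4 (0010100): 2 ones → 0
Block 5 (1010111): 5 ones → 1
Block 6 (1111001): 5 ones → 1
Block 7 (0101111): 5 ones → 1
Block 8 (0011000): 2 ones → 0

11101110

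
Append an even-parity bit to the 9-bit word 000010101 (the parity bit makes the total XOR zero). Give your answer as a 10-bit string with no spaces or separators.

0000101011

XOR of the 9 data bits: 0⊕0⊕0⊕0⊕1⊕0⊕1⊕0⊕1 = 1
Parity bit = 1 (so all 10 bits XOR to 0).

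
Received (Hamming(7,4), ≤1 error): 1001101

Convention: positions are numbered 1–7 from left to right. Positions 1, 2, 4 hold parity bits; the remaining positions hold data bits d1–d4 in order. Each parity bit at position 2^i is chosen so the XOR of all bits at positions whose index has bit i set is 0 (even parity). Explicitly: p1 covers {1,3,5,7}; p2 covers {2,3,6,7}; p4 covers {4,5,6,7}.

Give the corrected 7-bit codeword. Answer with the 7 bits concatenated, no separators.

1001100

s1 (pos 1,3,5,7): 1⊕0⊕1⊕1 = 1
s2 (pos 2,3,6,7): 0⊕0⊕0⊕1 = 1
s4 (pos 4,5,6,7): 1⊕1⊕0⊕1 = 1
Syndrome s4…s1 = 111 → error at position 7.
Flip position 7: 1001101 → 1001100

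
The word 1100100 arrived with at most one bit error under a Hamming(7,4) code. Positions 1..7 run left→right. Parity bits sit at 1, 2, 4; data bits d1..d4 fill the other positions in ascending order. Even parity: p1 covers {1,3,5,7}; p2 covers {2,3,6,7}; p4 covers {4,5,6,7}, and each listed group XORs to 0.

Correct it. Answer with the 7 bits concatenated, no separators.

s1 (pos 1,3,5,7): 1⊕0⊕1⊕0 = 0
s2 (pos 2,3,6,7): 1⊕0⊕0⊕0 = 1
s4 (pos 4,5,6,7): 0⊕1⊕0⊕0 = 1
Syndrome s4…s1 = 110 → error at position 6.
Flip position 6: 1100100 → 1100110

1100110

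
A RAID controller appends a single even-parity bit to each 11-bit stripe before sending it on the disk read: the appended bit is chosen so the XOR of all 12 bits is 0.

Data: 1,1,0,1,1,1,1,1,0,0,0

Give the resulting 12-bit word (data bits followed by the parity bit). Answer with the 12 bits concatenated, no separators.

XOR of the 11 data bits: 1⊕1⊕0⊕1⊕1⊕1⊕1⊕1⊕0⊕0⊕0 = 1
Parity bit = 1 (so all 12 bits XOR to 0).

110111110001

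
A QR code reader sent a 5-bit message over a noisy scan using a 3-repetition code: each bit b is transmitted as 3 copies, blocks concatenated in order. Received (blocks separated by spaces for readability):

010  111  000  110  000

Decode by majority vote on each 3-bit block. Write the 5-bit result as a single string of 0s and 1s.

Block 1 (010): 1 one → 0
Block 2 (111): 3 ones → 1
Block 3 (000): 0 ones → 0
Block 4 (110): 2 ones → 1
Block 5 (000): 0 ones → 0

01010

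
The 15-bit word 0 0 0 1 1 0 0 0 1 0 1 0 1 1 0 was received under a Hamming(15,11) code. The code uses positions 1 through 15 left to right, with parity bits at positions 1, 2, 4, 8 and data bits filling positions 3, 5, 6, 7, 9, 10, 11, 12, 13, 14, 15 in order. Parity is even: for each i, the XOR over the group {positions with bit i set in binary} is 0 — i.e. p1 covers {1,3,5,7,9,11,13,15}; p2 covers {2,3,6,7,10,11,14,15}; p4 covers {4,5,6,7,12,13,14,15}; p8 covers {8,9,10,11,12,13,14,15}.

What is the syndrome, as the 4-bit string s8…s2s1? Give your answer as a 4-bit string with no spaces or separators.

s1 (pos 1,3,5,7,9,11,13,15): 0⊕0⊕1⊕0⊕1⊕1⊕1⊕0 = 0
s2 (pos 2,3,6,7,10,11,14,15): 0⊕0⊕0⊕0⊕0⊕1⊕1⊕0 = 0
s4 (pos 4,5,6,7,12,13,14,15): 1⊕1⊕0⊕0⊕0⊕1⊕1⊕0 = 0
s8 (pos 8,9,10,11,12,13,14,15): 0⊕1⊕0⊕1⊕0⊕1⊕1⊕0 = 0
Syndrome s8…s1 = 0000 → no error.

0000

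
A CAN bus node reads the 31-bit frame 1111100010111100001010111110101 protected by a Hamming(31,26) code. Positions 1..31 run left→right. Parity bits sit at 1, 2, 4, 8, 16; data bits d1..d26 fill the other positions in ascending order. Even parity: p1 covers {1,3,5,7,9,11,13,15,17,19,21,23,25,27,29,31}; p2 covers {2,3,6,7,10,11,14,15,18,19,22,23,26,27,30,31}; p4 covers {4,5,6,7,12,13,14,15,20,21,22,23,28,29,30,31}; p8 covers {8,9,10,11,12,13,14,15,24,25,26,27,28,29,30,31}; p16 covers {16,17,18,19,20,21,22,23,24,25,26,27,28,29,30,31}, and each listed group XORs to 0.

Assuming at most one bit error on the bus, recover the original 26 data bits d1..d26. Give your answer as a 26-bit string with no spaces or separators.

s1 (pos 1,3,5,7,9,11,13,15,17,19,21,23,25,27,29,31): 1⊕1⊕1⊕0⊕1⊕1⊕1⊕0⊕0⊕1⊕1⊕1⊕1⊕1⊕1⊕1 = 1
s2 (pos 2,3,6,7,10,11,14,15,18,19,22,23,26,27,30,31): 1⊕1⊕0⊕0⊕0⊕1⊕1⊕0⊕0⊕1⊕0⊕1⊕1⊕1⊕0⊕1 = 1
s4 (pos 4,5,6,7,12,13,14,15,20,21,22,23,28,29,30,31): 1⊕1⊕0⊕0⊕1⊕1⊕1⊕0⊕0⊕1⊕0⊕1⊕0⊕1⊕0⊕1 = 1
s8 (pos 8,9,10,11,12,13,14,15,24,25,26,27,28,29,30,31): 0⊕1⊕0⊕1⊕1⊕1⊕1⊕0⊕1⊕1⊕1⊕1⊕0⊕1⊕0⊕1 = 1
s16 (pos 16,17,18,19,20,21,22,23,24,25,26,27,28,29,30,31): 0⊕0⊕0⊕1⊕0⊕1⊕0⊕1⊕1⊕1⊕1⊕1⊕0⊕1⊕0⊕1 = 1
Syndrome s16…s1 = 11111 → error at position 31.
Flip position 31: 1111100010111100001010111110101 → 1111100010111100001010111110100
Read data bits from positions 3,5,6,7,9,10,11,12,13,14,15,17,18,19,20,21,22,23,24,25,26,27,28,29,30,31: 11001011110001010111110100

11001011110001010111110100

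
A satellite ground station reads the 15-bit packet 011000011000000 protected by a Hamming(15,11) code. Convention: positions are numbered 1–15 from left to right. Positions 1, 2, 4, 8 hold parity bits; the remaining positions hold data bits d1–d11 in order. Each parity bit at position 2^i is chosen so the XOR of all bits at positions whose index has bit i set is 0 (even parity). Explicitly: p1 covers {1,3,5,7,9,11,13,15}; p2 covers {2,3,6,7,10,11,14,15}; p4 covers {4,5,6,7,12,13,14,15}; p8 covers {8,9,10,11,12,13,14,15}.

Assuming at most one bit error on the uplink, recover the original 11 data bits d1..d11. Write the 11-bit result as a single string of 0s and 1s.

10001000000

s1 (pos 1,3,5,7,9,11,13,15): 0⊕1⊕0⊕0⊕1⊕0⊕0⊕0 = 0
s2 (pos 2,3,6,7,10,11,14,15): 1⊕1⊕0⊕0⊕0⊕0⊕0⊕0 = 0
s4 (pos 4,5,6,7,12,13,14,15): 0⊕0⊕0⊕0⊕0⊕0⊕0⊕0 = 0
s8 (pos 8,9,10,11,12,13,14,15): 1⊕1⊕0⊕0⊕0⊕0⊕0⊕0 = 0
Syndrome s8…s1 = 0000 → no error.
Read data bits from positions 3,5,6,7,9,10,11,12,13,14,15: 10001000000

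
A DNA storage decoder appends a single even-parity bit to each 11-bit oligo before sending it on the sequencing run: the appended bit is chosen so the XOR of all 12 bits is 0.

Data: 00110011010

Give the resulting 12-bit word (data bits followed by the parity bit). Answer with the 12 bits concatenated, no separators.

001100110101

XOR of the 11 data bits: 0⊕0⊕1⊕1⊕0⊕0⊕1⊕1⊕0⊕1⊕0 = 1
Parity bit = 1 (so all 12 bits XOR to 0).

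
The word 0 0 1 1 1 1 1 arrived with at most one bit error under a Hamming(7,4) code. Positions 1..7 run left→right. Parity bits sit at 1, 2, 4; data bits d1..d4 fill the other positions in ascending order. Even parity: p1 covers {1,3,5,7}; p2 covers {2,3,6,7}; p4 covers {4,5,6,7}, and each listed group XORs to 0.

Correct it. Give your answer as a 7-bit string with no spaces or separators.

s1 (pos 1,3,5,7): 0⊕1⊕1⊕1 = 1
s2 (pos 2,3,6,7): 0⊕1⊕1⊕1 = 1
s4 (pos 4,5,6,7): 1⊕1⊕1⊕1 = 0
Syndrome s4…s1 = 011 → error at position 3.
Flip position 3: 0011111 → 0001111

0001111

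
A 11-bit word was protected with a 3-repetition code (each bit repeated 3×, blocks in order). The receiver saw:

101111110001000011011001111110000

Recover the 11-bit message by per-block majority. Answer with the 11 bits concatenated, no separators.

11100110110

Block 1 (101): 2 ones → 1
Block 2 (111): 3 ones → 1
Block 3 (110): 2 ones → 1
Block 4 (001): 1 one → 0
Block 5 (000): 0 ones → 0
Block 6 (011): 2 ones → 1
Block 7 (011): 2 ones → 1
Block 8 (001): 1 one → 0
Block 9 (111): 3 ones → 1
Block 10 (110): 2 ones → 1
Block 11 (000): 0 ones → 0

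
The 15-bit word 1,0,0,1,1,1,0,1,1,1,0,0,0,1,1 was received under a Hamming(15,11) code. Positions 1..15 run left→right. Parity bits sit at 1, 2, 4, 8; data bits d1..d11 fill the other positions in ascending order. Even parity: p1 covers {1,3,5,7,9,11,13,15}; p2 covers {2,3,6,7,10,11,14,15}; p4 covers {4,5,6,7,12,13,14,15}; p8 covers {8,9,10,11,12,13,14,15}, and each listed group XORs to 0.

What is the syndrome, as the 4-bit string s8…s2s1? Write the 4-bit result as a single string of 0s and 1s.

s1 (pos 1,3,5,7,9,11,13,15): 1⊕0⊕1⊕0⊕1⊕0⊕0⊕1 = 0
s2 (pos 2,3,6,7,10,11,14,15): 0⊕0⊕1⊕0⊕1⊕0⊕1⊕1 = 0
s4 (pos 4,5,6,7,12,13,14,15): 1⊕1⊕1⊕0⊕0⊕0⊕1⊕1 = 1
s8 (pos 8,9,10,11,12,13,14,15): 1⊕1⊕1⊕0⊕0⊕0⊕1⊕1 = 1
Syndrome s8…s1 = 1100 → error at position 12.

1100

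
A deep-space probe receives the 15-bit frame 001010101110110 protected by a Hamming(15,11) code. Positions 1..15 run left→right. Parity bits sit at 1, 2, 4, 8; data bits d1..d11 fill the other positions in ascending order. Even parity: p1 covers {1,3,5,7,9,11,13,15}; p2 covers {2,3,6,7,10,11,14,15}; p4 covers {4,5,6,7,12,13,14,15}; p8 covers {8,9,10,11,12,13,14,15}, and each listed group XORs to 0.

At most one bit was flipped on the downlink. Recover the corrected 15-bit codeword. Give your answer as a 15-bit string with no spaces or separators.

001010101010110

s1 (pos 1,3,5,7,9,11,13,15): 0⊕1⊕1⊕1⊕1⊕1⊕1⊕0 = 0
s2 (pos 2,3,6,7,10,11,14,15): 0⊕1⊕0⊕1⊕1⊕1⊕1⊕0 = 1
s4 (pos 4,5,6,7,12,13,14,15): 0⊕1⊕0⊕1⊕0⊕1⊕1⊕0 = 0
s8 (pos 8,9,10,11,12,13,14,15): 0⊕1⊕1⊕1⊕0⊕1⊕1⊕0 = 1
Syndrome s8…s1 = 1010 → error at position 10.
Flip position 10: 001010101110110 → 001010101010110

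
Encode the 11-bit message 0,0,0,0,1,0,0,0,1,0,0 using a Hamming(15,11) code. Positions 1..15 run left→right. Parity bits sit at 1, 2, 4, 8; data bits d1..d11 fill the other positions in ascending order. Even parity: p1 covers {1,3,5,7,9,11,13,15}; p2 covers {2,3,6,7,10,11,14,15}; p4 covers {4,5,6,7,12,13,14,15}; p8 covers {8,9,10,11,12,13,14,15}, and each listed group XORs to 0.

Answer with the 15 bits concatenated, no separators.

Place data at non-parity positions: p1 p2 0 p4 0 0 0 p8 1 0 0 0 1 0 0
p1 (pos 1,3,5,7,9,11,13,15): XOR of data positions = 0⊕0⊕0⊕1⊕0⊕1⊕0 = 0
p2 (pos 2,3,6,7,10,11,14,15): XOR of data positions = 0⊕0⊕0⊕0⊕0⊕0⊕0 = 0
p4 (pos 4,5,6,7,12,13,14,15): XOR of data positions = 0⊕0⊕0⊕0⊕1⊕0⊕0 = 1
p8 (pos 8,9,10,11,12,13,14,15): XOR of data positions = 1⊕0⊕0⊕0⊕1⊕0⊕0 = 0
Codeword: 000100001000100

000100001000100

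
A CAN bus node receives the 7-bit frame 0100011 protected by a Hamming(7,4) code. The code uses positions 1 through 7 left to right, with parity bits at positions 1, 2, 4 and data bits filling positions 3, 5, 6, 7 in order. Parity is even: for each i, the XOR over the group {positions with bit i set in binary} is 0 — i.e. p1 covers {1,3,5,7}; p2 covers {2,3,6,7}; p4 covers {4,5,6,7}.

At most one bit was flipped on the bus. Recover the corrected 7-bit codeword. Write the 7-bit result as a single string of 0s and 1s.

s1 (pos 1,3,5,7): 0⊕0⊕0⊕1 = 1
s2 (pos 2,3,6,7): 1⊕0⊕1⊕1 = 1
s4 (pos 4,5,6,7): 0⊕0⊕1⊕1 = 0
Syndrome s4…s1 = 011 → error at position 3.
Flip position 3: 0100011 → 0110011

0110011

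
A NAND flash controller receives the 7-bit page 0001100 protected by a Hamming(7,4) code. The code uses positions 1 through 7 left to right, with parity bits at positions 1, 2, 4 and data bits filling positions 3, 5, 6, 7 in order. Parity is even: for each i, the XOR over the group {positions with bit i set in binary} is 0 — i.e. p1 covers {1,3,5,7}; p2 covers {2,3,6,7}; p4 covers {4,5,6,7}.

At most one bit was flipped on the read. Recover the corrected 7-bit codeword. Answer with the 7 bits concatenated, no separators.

1001100

s1 (pos 1,3,5,7): 0⊕0⊕1⊕0 = 1
s2 (pos 2,3,6,7): 0⊕0⊕0⊕0 = 0
s4 (pos 4,5,6,7): 1⊕1⊕0⊕0 = 0
Syndrome s4…s1 = 001 → error at position 1.
Flip position 1: 0001100 → 1001100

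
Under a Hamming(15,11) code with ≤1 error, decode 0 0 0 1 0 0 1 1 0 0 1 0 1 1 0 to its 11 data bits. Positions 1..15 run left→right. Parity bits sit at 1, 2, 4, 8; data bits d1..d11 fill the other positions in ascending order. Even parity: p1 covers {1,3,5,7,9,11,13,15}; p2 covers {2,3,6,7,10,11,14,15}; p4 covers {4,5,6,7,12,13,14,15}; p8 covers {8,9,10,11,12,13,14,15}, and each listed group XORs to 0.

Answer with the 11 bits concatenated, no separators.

s1 (pos 1,3,5,7,9,11,13,15): 0⊕0⊕0⊕1⊕0⊕1⊕1⊕0 = 1
s2 (pos 2,3,6,7,10,11,14,15): 0⊕0⊕0⊕1⊕0⊕1⊕1⊕0 = 1
s4 (pos 4,5,6,7,12,13,14,15): 1⊕0⊕0⊕1⊕0⊕1⊕1⊕0 = 0
s8 (pos 8,9,10,11,12,13,14,15): 1⊕0⊕0⊕1⊕0⊕1⊕1⊕0 = 0
Syndrome s8…s1 = 0011 → error at position 3.
Flip position 3: 000100110010110 → 001100110010110
Read data bits from positions 3,5,6,7,9,10,11,12,13,14,15: 10010010110

10010010110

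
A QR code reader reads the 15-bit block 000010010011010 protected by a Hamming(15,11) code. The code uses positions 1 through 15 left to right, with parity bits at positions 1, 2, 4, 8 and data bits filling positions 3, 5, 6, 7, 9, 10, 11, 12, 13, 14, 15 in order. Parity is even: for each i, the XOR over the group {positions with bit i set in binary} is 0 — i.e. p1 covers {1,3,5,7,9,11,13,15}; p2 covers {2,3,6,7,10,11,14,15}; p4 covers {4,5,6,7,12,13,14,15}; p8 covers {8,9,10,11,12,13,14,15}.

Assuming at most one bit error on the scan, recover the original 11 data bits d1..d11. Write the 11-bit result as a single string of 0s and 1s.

01000011010

s1 (pos 1,3,5,7,9,11,13,15): 0⊕0⊕1⊕0⊕0⊕1⊕0⊕0 = 0
s2 (pos 2,3,6,7,10,11,14,15): 0⊕0⊕0⊕0⊕0⊕1⊕1⊕0 = 0
s4 (pos 4,5,6,7,12,13,14,15): 0⊕1⊕0⊕0⊕1⊕0⊕1⊕0 = 1
s8 (pos 8,9,10,11,12,13,14,15): 1⊕0⊕0⊕1⊕1⊕0⊕1⊕0 = 0
Syndrome s8…s1 = 0100 → error at position 4.
Flip position 4: 000010010011010 → 000110010011010
Read data bits from positions 3,5,6,7,9,10,11,12,13,14,15: 01000011010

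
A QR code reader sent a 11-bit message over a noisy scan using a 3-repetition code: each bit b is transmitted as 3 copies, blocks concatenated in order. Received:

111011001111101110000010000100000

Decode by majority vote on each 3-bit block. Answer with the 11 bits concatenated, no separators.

Block 1 (111): 3 ones → 1
Block 2 (011): 2 ones → 1
Block 3 (001): 1 one → 0
Block 4 (111): 3 ones → 1
Block 5 (101): 2 ones → 1
Block 6 (110): 2 ones → 1
Block 7 (000): 0 ones → 0
Block 8 (010): 1 one → 0
Block 9 (000): 0 ones → 0
Block 10 (100): 1 one → 0
Block 11 (000): 0 ones → 0

11011100000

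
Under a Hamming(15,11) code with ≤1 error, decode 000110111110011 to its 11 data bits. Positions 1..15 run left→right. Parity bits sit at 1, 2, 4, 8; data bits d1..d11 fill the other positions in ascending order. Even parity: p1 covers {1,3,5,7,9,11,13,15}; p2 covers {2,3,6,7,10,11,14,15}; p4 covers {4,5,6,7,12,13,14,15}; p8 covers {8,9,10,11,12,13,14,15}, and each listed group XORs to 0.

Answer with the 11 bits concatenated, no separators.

s1 (pos 1,3,5,7,9,11,13,15): 0⊕0⊕1⊕1⊕1⊕1⊕0⊕1 = 1
s2 (pos 2,3,6,7,10,11,14,15): 0⊕0⊕0⊕1⊕1⊕1⊕1⊕1 = 1
s4 (pos 4,5,6,7,12,13,14,15): 1⊕1⊕0⊕1⊕0⊕0⊕1⊕1 = 1
s8 (pos 8,9,10,11,12,13,14,15): 1⊕1⊕1⊕1⊕0⊕0⊕1⊕1 = 0
Syndrome s8…s1 = 0111 → error at position 7.
Flip position 7: 000110111110011 → 000110011110011
Read data bits from positions 3,5,6,7,9,10,11,12,13,14,15: 01001110011

01001110011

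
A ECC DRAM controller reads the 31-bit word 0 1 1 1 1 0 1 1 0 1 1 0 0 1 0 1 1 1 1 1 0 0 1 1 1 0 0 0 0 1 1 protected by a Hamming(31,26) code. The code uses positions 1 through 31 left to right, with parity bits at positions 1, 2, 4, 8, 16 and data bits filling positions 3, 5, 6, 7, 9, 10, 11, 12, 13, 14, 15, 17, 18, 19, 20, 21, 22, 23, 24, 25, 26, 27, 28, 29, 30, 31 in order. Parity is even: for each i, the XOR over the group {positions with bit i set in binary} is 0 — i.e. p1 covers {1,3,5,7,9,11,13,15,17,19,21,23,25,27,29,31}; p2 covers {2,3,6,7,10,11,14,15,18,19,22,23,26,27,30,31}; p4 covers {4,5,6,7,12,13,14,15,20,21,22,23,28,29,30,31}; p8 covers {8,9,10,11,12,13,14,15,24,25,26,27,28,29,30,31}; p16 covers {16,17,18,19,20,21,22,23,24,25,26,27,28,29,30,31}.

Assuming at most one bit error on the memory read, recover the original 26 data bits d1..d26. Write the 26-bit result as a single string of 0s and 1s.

s1 (pos 1,3,5,7,9,11,13,15,17,19,21,23,25,27,29,31): 0⊕1⊕1⊕1⊕0⊕1⊕0⊕0⊕1⊕1⊕0⊕1⊕1⊕0⊕0⊕1 = 1
s2 (pos 2,3,6,7,10,11,14,15,18,19,22,23,26,27,30,31): 1⊕1⊕0⊕1⊕1⊕1⊕1⊕0⊕1⊕1⊕0⊕1⊕0⊕0⊕1⊕1 = 1
s4 (pos 4,5,6,7,12,13,14,15,20,21,22,23,28,29,30,31): 1⊕1⊕0⊕1⊕0⊕0⊕1⊕0⊕1⊕0⊕0⊕1⊕0⊕0⊕1⊕1 = 0
s8 (pos 8,9,10,11,12,13,14,15,24,25,26,27,28,29,30,31): 1⊕0⊕1⊕1⊕0⊕0⊕1⊕0⊕1⊕1⊕0⊕0⊕0⊕0⊕1⊕1 = 0
s16 (pos 16,17,18,19,20,21,22,23,24,25,26,27,28,29,30,31): 1⊕1⊕1⊕1⊕1⊕0⊕0⊕1⊕1⊕1⊕0⊕0⊕0⊕0⊕1⊕1 = 0
Syndrome s16…s1 = 00011 → error at position 3.
Flip position 3: 0111101101100101111100111000011 → 0101101101100101111100111000011
Read data bits from positions 3,5,6,7,9,10,11,12,13,14,15,17,18,19,20,21,22,23,24,25,26,27,28,29,30,31: 01010110010111100111000011

01010110010111100111000011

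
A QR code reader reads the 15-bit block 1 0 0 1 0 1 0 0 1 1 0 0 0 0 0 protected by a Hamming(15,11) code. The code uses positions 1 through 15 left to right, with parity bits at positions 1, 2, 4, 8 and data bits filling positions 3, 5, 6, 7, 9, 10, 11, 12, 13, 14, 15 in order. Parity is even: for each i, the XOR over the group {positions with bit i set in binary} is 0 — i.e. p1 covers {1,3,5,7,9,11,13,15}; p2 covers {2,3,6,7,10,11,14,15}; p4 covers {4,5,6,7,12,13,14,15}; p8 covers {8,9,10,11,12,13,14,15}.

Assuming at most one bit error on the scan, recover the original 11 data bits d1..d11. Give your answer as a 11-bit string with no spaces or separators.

00101100000

s1 (pos 1,3,5,7,9,11,13,15): 1⊕0⊕0⊕0⊕1⊕0⊕0⊕0 = 0
s2 (pos 2,3,6,7,10,11,14,15): 0⊕0⊕1⊕0⊕1⊕0⊕0⊕0 = 0
s4 (pos 4,5,6,7,12,13,14,15): 1⊕0⊕1⊕0⊕0⊕0⊕0⊕0 = 0
s8 (pos 8,9,10,11,12,13,14,15): 0⊕1⊕1⊕0⊕0⊕0⊕0⊕0 = 0
Syndrome s8…s1 = 0000 → no error.
Read data bits from positions 3,5,6,7,9,10,11,12,13,14,15: 00101100000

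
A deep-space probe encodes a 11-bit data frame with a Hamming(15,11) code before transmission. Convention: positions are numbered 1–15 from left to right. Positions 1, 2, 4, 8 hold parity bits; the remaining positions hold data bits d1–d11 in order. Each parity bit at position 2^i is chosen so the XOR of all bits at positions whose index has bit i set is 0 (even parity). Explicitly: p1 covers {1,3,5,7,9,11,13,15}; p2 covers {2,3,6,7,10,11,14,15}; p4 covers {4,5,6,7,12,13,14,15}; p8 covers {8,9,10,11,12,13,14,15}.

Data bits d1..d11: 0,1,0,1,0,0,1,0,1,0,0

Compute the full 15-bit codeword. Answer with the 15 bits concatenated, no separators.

000110100010100

Place data at non-parity positions: p1 p2 0 p4 1 0 1 p8 0 0 1 0 1 0 0
p1 (pos 1,3,5,7,9,11,13,15): XOR of data positions = 0⊕1⊕1⊕0⊕1⊕1⊕0 = 0
p2 (pos 2,3,6,7,10,11,14,15): XOR of data positions = 0⊕0⊕1⊕0⊕1⊕0⊕0 = 0
p4 (pos 4,5,6,7,12,13,14,15): XOR of data positions = 1⊕0⊕1⊕0⊕1⊕0⊕0 = 1
p8 (pos 8,9,10,11,12,13,14,15): XOR of data positions = 0⊕0⊕1⊕0⊕1⊕0⊕0 = 0
Codeword: 000110100010100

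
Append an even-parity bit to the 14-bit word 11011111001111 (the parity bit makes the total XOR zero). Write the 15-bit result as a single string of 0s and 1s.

110111110011111

XOR of the 14 data bits: 1⊕1⊕0⊕1⊕1⊕1⊕1⊕1⊕0⊕0⊕1⊕1⊕1⊕1 = 1
Parity bit = 1 (so all 15 bits XOR to 0).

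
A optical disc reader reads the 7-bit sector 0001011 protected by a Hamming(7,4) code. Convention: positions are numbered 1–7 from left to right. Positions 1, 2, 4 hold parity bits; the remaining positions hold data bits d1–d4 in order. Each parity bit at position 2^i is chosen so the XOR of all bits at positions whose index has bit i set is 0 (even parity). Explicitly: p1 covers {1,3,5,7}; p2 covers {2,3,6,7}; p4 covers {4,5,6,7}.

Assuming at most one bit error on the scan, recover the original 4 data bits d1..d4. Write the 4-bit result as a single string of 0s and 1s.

0111

s1 (pos 1,3,5,7): 0⊕0⊕0⊕1 = 1
s2 (pos 2,3,6,7): 0⊕0⊕1⊕1 = 0
s4 (pos 4,5,6,7): 1⊕0⊕1⊕1 = 1
Syndrome s4…s1 = 101 → error at position 5.
Flip position 5: 0001011 → 0001111
Read data bits from positions 3,5,6,7: 0111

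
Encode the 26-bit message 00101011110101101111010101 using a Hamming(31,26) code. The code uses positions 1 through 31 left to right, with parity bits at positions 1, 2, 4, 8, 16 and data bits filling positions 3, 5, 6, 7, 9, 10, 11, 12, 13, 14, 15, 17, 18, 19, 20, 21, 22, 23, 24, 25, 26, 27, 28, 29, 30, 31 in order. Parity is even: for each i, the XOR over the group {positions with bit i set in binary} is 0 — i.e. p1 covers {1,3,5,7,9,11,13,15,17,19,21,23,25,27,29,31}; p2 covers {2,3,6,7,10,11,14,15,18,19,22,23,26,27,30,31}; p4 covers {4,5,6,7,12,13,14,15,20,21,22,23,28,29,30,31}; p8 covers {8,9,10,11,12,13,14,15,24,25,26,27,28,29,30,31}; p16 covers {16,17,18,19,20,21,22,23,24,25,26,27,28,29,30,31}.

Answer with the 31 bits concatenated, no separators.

0001010010111100101101111010101

Place data at non-parity positions: p1 p2 0 p4 0 1 0 p8 1 0 1 1 1 1 0 p16 1 0 1 1 0 1 1 1 1 0 1 0 1 0 1
p1 (pos 1,3,5,7,9,11,13,15,17,19,21,23,25,27,29,31): XOR of data positions = 0⊕0⊕0⊕1⊕1⊕1⊕0⊕1⊕1⊕0⊕1⊕1⊕1⊕1⊕1 = 0
p2 (pos 2,3,6,7,10,11,14,15,18,19,22,23,26,27,30,31): XOR of data positions = 0⊕1⊕0⊕0⊕1⊕1⊕0⊕0⊕1⊕1⊕1⊕0⊕1⊕0⊕1 = 0
p4 (pos 4,5,6,7,12,13,14,15,20,21,22,23,28,29,30,31): XOR of data positions = 0⊕1⊕0⊕1⊕1⊕1⊕0⊕1⊕0⊕1⊕1⊕0⊕1⊕0⊕1 = 1
p8 (pos 8,9,10,11,12,13,14,15,24,25,26,27,28,29,30,31): XOR of data positions = 1⊕0⊕1⊕1⊕1⊕1⊕0⊕1⊕1⊕0⊕1⊕0⊕1⊕0⊕1 = 0
p16 (pos 16,17,18,19,20,21,22,23,24,25,26,27,28,29,30,31): XOR of data positions = 1⊕0⊕1⊕1⊕0⊕1⊕1⊕1⊕1⊕0⊕1⊕0⊕1⊕0⊕1 = 0
Codeword: 0001010010111100101101111010101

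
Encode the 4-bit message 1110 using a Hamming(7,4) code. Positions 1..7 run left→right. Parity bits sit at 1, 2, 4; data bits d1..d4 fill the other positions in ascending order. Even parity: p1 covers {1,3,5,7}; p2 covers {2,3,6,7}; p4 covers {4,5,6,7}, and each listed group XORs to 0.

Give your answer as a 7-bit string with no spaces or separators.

0010110

Place data at non-parity positions: p1 p2 1 p4 1 1 0
p1 (pos 1,3,5,7): XOR of data positions = 1⊕1⊕0 = 0
p2 (pos 2,3,6,7): XOR of data positions = 1⊕1⊕0 = 0
p4 (pos 4,5,6,7): XOR of data positions = 1⊕1⊕0 = 0
Codeword: 0010110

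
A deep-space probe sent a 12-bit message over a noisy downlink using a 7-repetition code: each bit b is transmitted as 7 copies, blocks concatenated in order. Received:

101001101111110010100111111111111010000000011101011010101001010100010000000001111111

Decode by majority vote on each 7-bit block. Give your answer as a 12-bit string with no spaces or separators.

Block 1 (1010011): 4 ones → 1
Block 2 (0111111): 6 ones → 1
Block 3 (0010100): 2 ones → 0
Block 4 (1111111): 7 ones → 1
Block 5 (1111101): 6 ones → 1
Block 6 (0000000): 0 ones → 0
Block 7 (0111010): 4 ones → 1
Block 8 (1101010): 4 ones → 1
Block 9 (1001010): 3 ones → 0
Block 10 (1000100): 2 ones → 0
Block 11 (0000000): 0 ones → 0
Block 12 (1111111): 7 ones → 1

110110110001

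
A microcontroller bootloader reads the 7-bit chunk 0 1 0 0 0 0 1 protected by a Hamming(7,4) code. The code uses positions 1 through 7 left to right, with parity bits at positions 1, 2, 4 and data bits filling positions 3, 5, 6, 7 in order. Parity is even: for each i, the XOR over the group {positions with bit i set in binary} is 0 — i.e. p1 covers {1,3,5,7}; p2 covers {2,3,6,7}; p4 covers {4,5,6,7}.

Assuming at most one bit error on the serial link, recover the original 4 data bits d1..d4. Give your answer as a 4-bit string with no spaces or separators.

s1 (pos 1,3,5,7): 0⊕0⊕0⊕1 = 1
s2 (pos 2,3,6,7): 1⊕0⊕0⊕1 = 0
s4 (pos 4,5,6,7): 0⊕0⊕0⊕1 = 1
Syndrome s4…s1 = 101 → error at position 5.
Flip position 5: 0100001 → 0100101
Read data bits from positions 3,5,6,7: 0101

0101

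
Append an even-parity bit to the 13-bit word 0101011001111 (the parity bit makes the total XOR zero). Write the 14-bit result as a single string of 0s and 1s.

01010110011110

XOR of the 13 data bits: 0⊕1⊕0⊕1⊕0⊕1⊕1⊕0⊕0⊕1⊕1⊕1⊕1 = 0
Parity bit = 0 (so all 14 bits XOR to 0).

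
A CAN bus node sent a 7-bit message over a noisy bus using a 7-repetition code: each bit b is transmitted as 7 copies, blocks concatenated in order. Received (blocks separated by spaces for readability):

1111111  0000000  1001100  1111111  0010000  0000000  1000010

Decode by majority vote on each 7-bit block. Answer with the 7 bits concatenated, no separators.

1001000

Block 1 (1111111): 7 ones → 1
Block 2 (0000000): 0 ones → 0
Block 3 (1001100): 3 ones → 0
Block 4 (1111111): 7 ones → 1
Block 5 (0010000): 1 one → 0
Block 6 (0000000): 0 ones → 0
Block 7 (1000010): 2 ones → 0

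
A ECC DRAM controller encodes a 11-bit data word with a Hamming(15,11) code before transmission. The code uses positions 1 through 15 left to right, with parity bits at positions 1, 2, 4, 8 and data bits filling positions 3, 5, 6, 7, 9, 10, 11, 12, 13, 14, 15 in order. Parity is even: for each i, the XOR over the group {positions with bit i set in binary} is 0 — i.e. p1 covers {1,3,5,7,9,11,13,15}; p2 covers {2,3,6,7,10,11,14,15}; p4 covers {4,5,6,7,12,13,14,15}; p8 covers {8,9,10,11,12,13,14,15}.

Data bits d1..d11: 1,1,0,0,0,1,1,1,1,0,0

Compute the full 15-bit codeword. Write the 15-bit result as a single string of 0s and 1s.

Place data at non-parity positions: p1 p2 1 p4 1 0 0 p8 0 1 1 1 1 0 0
p1 (pos 1,3,5,7,9,11,13,15): XOR of data positions = 1⊕1⊕0⊕0⊕1⊕1⊕0 = 0
p2 (pos 2,3,6,7,10,11,14,15): XOR of data positions = 1⊕0⊕0⊕1⊕1⊕0⊕0 = 1
p4 (pos 4,5,6,7,12,13,14,15): XOR of data positions = 1⊕0⊕0⊕1⊕1⊕0⊕0 = 1
p8 (pos 8,9,10,11,12,13,14,15): XOR of data positions = 0⊕1⊕1⊕1⊕1⊕0⊕0 = 0
Codeword: 011110000111100

011110000111100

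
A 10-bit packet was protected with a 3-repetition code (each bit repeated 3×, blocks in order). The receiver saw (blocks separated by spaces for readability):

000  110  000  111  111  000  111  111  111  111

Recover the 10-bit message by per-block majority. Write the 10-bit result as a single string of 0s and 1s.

0101101111

Block 1 (000): 0 ones → 0
Block 2 (110): 2 ones → 1
Block 3 (000): 0 ones → 0
Block 4 (111): 3 ones → 1
Block 5 (111): 3 ones → 1
Block 6 (000): 0 ones → 0
Block 7 (111): 3 ones → 1
Block 8 (111): 3 ones → 1
Block 9 (111): 3 ones → 1
Block 10 (111): 3 ones → 1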